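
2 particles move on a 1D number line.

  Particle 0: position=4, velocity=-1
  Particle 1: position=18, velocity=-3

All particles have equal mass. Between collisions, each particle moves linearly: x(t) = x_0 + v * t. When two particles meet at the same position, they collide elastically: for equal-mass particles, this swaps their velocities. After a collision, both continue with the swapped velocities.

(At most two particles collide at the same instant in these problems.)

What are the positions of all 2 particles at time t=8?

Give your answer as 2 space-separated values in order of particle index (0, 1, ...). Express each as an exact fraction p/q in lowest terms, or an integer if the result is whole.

Collision at t=7: particles 0 and 1 swap velocities; positions: p0=-3 p1=-3; velocities now: v0=-3 v1=-1
Advance to t=8 (no further collisions before then); velocities: v0=-3 v1=-1; positions = -6 -4

Answer: -6 -4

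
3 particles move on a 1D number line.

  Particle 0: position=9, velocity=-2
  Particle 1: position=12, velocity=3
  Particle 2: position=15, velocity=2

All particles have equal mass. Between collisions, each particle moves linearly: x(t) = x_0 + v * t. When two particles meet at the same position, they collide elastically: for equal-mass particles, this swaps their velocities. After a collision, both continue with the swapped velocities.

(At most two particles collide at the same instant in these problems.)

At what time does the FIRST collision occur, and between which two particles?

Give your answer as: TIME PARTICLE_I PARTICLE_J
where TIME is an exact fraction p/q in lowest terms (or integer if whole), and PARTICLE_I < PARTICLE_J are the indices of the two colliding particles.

Answer: 3 1 2

Derivation:
Pair (0,1): pos 9,12 vel -2,3 -> not approaching (rel speed -5 <= 0)
Pair (1,2): pos 12,15 vel 3,2 -> gap=3, closing at 1/unit, collide at t=3
Earliest collision: t=3 between 1 and 2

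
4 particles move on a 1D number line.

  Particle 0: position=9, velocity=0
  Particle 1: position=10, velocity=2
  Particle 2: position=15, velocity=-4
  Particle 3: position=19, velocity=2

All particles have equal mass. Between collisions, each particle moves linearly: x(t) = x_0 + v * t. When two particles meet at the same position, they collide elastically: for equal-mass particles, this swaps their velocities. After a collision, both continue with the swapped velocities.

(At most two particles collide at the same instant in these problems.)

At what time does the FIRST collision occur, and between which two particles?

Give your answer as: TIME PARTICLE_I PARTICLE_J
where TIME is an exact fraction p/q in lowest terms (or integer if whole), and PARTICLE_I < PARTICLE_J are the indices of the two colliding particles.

Pair (0,1): pos 9,10 vel 0,2 -> not approaching (rel speed -2 <= 0)
Pair (1,2): pos 10,15 vel 2,-4 -> gap=5, closing at 6/unit, collide at t=5/6
Pair (2,3): pos 15,19 vel -4,2 -> not approaching (rel speed -6 <= 0)
Earliest collision: t=5/6 between 1 and 2

Answer: 5/6 1 2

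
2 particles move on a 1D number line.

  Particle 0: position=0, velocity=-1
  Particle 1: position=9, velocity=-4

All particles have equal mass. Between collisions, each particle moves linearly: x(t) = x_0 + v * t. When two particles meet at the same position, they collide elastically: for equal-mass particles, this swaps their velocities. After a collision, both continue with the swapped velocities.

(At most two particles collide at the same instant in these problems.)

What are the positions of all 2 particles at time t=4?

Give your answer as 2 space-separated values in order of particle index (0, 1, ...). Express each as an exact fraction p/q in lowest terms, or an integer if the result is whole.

Collision at t=3: particles 0 and 1 swap velocities; positions: p0=-3 p1=-3; velocities now: v0=-4 v1=-1
Advance to t=4 (no further collisions before then); velocities: v0=-4 v1=-1; positions = -7 -4

Answer: -7 -4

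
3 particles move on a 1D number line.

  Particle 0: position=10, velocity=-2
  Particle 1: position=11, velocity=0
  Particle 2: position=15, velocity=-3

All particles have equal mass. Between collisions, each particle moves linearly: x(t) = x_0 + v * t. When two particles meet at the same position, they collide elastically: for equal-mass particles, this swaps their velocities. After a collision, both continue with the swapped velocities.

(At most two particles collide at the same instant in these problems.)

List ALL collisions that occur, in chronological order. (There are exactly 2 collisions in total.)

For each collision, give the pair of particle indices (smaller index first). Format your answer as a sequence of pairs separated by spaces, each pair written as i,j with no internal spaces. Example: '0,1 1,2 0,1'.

Collision at t=4/3: particles 1 and 2 swap velocities; positions: p0=22/3 p1=11 p2=11; velocities now: v0=-2 v1=-3 v2=0
Collision at t=5: particles 0 and 1 swap velocities; positions: p0=0 p1=0 p2=11; velocities now: v0=-3 v1=-2 v2=0

Answer: 1,2 0,1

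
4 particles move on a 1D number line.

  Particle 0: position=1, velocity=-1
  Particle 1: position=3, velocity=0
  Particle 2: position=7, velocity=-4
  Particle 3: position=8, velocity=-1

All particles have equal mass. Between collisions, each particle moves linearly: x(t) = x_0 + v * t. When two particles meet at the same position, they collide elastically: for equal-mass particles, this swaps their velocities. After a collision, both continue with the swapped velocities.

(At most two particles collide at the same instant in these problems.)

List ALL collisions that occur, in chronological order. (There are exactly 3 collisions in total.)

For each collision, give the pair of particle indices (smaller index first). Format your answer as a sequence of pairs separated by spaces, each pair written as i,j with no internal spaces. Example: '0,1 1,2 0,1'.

Collision at t=1: particles 1 and 2 swap velocities; positions: p0=0 p1=3 p2=3 p3=7; velocities now: v0=-1 v1=-4 v2=0 v3=-1
Collision at t=2: particles 0 and 1 swap velocities; positions: p0=-1 p1=-1 p2=3 p3=6; velocities now: v0=-4 v1=-1 v2=0 v3=-1
Collision at t=5: particles 2 and 3 swap velocities; positions: p0=-13 p1=-4 p2=3 p3=3; velocities now: v0=-4 v1=-1 v2=-1 v3=0

Answer: 1,2 0,1 2,3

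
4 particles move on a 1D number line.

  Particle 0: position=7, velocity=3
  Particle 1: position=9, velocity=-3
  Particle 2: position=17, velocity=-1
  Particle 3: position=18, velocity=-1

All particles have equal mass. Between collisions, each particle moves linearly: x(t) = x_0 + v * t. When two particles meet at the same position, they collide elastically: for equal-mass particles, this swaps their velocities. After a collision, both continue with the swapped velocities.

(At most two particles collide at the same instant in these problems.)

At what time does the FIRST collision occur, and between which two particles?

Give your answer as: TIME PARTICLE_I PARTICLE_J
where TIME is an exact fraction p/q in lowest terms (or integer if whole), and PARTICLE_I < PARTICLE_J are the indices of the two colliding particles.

Answer: 1/3 0 1

Derivation:
Pair (0,1): pos 7,9 vel 3,-3 -> gap=2, closing at 6/unit, collide at t=1/3
Pair (1,2): pos 9,17 vel -3,-1 -> not approaching (rel speed -2 <= 0)
Pair (2,3): pos 17,18 vel -1,-1 -> not approaching (rel speed 0 <= 0)
Earliest collision: t=1/3 between 0 and 1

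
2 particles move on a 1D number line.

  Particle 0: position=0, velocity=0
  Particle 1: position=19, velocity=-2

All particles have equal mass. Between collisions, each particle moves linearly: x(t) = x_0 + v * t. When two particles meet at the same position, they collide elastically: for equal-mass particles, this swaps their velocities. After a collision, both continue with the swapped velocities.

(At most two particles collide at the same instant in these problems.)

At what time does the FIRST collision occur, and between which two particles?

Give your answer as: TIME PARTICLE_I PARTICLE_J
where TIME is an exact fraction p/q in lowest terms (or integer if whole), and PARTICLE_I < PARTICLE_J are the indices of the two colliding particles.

Pair (0,1): pos 0,19 vel 0,-2 -> gap=19, closing at 2/unit, collide at t=19/2
Earliest collision: t=19/2 between 0 and 1

Answer: 19/2 0 1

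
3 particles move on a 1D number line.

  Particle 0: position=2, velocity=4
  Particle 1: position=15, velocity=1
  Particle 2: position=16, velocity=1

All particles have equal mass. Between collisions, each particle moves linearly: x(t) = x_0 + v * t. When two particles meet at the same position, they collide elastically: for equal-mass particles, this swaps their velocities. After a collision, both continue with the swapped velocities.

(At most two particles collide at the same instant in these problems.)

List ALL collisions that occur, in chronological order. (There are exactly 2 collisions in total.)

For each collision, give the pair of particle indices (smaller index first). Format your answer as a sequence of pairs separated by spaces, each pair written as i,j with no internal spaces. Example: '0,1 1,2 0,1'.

Answer: 0,1 1,2

Derivation:
Collision at t=13/3: particles 0 and 1 swap velocities; positions: p0=58/3 p1=58/3 p2=61/3; velocities now: v0=1 v1=4 v2=1
Collision at t=14/3: particles 1 and 2 swap velocities; positions: p0=59/3 p1=62/3 p2=62/3; velocities now: v0=1 v1=1 v2=4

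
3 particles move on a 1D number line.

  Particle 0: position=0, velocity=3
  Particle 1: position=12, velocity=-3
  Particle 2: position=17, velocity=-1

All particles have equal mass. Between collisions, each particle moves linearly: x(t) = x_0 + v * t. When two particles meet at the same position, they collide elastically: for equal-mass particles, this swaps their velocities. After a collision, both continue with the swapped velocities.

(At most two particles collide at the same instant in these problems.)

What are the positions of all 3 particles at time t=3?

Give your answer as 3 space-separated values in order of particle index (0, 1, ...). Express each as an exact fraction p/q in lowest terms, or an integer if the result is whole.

Answer: 3 9 14

Derivation:
Collision at t=2: particles 0 and 1 swap velocities; positions: p0=6 p1=6 p2=15; velocities now: v0=-3 v1=3 v2=-1
Advance to t=3 (no further collisions before then); velocities: v0=-3 v1=3 v2=-1; positions = 3 9 14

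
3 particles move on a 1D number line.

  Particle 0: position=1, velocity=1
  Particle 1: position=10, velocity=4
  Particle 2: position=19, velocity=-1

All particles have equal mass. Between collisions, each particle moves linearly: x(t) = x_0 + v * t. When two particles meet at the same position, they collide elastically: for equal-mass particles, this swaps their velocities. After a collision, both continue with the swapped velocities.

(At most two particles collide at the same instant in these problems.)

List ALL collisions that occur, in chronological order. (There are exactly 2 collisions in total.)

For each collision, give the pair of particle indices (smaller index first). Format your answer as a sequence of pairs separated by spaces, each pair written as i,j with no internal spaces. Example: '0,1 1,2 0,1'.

Collision at t=9/5: particles 1 and 2 swap velocities; positions: p0=14/5 p1=86/5 p2=86/5; velocities now: v0=1 v1=-1 v2=4
Collision at t=9: particles 0 and 1 swap velocities; positions: p0=10 p1=10 p2=46; velocities now: v0=-1 v1=1 v2=4

Answer: 1,2 0,1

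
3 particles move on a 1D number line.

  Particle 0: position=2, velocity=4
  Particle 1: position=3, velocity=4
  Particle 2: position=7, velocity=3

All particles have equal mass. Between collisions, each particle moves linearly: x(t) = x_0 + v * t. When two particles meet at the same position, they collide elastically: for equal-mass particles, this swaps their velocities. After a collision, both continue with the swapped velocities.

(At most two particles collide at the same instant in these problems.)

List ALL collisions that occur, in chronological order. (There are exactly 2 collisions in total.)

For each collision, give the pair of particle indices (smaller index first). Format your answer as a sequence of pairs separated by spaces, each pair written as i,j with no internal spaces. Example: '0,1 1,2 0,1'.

Collision at t=4: particles 1 and 2 swap velocities; positions: p0=18 p1=19 p2=19; velocities now: v0=4 v1=3 v2=4
Collision at t=5: particles 0 and 1 swap velocities; positions: p0=22 p1=22 p2=23; velocities now: v0=3 v1=4 v2=4

Answer: 1,2 0,1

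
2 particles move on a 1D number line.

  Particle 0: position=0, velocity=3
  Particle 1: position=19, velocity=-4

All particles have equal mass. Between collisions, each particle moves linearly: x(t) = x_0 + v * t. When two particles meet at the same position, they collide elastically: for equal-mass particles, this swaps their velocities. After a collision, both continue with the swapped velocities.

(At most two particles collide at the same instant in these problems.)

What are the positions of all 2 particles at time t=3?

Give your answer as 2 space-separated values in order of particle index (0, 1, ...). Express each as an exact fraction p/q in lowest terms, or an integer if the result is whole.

Answer: 7 9

Derivation:
Collision at t=19/7: particles 0 and 1 swap velocities; positions: p0=57/7 p1=57/7; velocities now: v0=-4 v1=3
Advance to t=3 (no further collisions before then); velocities: v0=-4 v1=3; positions = 7 9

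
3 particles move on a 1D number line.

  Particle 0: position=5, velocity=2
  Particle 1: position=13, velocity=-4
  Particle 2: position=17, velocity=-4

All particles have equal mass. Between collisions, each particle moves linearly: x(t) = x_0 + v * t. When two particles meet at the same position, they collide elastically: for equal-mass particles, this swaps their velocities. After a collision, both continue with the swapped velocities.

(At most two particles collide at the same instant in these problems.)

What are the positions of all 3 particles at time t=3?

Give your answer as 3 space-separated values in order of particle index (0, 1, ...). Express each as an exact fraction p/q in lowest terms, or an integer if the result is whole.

Answer: 1 5 11

Derivation:
Collision at t=4/3: particles 0 and 1 swap velocities; positions: p0=23/3 p1=23/3 p2=35/3; velocities now: v0=-4 v1=2 v2=-4
Collision at t=2: particles 1 and 2 swap velocities; positions: p0=5 p1=9 p2=9; velocities now: v0=-4 v1=-4 v2=2
Advance to t=3 (no further collisions before then); velocities: v0=-4 v1=-4 v2=2; positions = 1 5 11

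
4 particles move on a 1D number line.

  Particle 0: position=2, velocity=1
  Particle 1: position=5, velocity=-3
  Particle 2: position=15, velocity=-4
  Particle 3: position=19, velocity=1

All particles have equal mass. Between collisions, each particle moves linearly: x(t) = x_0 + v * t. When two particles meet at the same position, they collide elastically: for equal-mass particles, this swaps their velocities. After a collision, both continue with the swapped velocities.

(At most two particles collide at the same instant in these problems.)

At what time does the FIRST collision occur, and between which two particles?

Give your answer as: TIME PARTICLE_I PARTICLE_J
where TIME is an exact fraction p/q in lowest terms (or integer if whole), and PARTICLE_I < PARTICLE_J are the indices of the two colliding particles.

Pair (0,1): pos 2,5 vel 1,-3 -> gap=3, closing at 4/unit, collide at t=3/4
Pair (1,2): pos 5,15 vel -3,-4 -> gap=10, closing at 1/unit, collide at t=10
Pair (2,3): pos 15,19 vel -4,1 -> not approaching (rel speed -5 <= 0)
Earliest collision: t=3/4 between 0 and 1

Answer: 3/4 0 1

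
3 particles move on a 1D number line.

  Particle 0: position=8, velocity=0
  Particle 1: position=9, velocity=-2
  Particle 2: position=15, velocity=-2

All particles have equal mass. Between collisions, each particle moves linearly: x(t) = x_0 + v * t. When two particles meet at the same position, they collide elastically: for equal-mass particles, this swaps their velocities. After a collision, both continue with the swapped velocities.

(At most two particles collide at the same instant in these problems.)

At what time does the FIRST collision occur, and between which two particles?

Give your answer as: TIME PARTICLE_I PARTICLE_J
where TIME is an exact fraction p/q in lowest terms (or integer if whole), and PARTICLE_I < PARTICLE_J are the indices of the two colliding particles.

Answer: 1/2 0 1

Derivation:
Pair (0,1): pos 8,9 vel 0,-2 -> gap=1, closing at 2/unit, collide at t=1/2
Pair (1,2): pos 9,15 vel -2,-2 -> not approaching (rel speed 0 <= 0)
Earliest collision: t=1/2 between 0 and 1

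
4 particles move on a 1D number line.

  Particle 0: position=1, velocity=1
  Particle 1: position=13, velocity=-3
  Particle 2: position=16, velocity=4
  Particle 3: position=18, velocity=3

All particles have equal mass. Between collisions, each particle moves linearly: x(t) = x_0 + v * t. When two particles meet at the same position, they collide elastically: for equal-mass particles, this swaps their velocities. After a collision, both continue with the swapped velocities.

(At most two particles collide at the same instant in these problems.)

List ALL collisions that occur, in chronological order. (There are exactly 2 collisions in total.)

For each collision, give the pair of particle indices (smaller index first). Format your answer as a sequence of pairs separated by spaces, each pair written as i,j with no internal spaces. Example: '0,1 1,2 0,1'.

Answer: 2,3 0,1

Derivation:
Collision at t=2: particles 2 and 3 swap velocities; positions: p0=3 p1=7 p2=24 p3=24; velocities now: v0=1 v1=-3 v2=3 v3=4
Collision at t=3: particles 0 and 1 swap velocities; positions: p0=4 p1=4 p2=27 p3=28; velocities now: v0=-3 v1=1 v2=3 v3=4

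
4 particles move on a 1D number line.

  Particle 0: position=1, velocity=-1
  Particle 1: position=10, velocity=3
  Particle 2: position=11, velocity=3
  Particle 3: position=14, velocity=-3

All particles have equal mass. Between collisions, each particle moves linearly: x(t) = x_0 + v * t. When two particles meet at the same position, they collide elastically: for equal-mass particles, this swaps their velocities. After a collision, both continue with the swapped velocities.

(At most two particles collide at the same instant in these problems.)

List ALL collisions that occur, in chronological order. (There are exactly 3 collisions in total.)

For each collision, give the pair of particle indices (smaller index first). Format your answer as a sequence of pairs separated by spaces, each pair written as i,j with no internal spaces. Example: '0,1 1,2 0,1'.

Collision at t=1/2: particles 2 and 3 swap velocities; positions: p0=1/2 p1=23/2 p2=25/2 p3=25/2; velocities now: v0=-1 v1=3 v2=-3 v3=3
Collision at t=2/3: particles 1 and 2 swap velocities; positions: p0=1/3 p1=12 p2=12 p3=13; velocities now: v0=-1 v1=-3 v2=3 v3=3
Collision at t=13/2: particles 0 and 1 swap velocities; positions: p0=-11/2 p1=-11/2 p2=59/2 p3=61/2; velocities now: v0=-3 v1=-1 v2=3 v3=3

Answer: 2,3 1,2 0,1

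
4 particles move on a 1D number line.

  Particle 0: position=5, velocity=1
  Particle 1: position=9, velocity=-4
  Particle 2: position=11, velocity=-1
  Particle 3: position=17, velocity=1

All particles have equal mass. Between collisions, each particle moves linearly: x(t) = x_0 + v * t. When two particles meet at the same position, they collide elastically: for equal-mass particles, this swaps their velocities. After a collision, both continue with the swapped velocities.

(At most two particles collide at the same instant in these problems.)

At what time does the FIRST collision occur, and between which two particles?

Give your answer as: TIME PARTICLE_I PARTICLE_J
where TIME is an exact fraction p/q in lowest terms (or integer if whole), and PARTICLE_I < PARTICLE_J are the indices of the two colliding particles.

Answer: 4/5 0 1

Derivation:
Pair (0,1): pos 5,9 vel 1,-4 -> gap=4, closing at 5/unit, collide at t=4/5
Pair (1,2): pos 9,11 vel -4,-1 -> not approaching (rel speed -3 <= 0)
Pair (2,3): pos 11,17 vel -1,1 -> not approaching (rel speed -2 <= 0)
Earliest collision: t=4/5 between 0 and 1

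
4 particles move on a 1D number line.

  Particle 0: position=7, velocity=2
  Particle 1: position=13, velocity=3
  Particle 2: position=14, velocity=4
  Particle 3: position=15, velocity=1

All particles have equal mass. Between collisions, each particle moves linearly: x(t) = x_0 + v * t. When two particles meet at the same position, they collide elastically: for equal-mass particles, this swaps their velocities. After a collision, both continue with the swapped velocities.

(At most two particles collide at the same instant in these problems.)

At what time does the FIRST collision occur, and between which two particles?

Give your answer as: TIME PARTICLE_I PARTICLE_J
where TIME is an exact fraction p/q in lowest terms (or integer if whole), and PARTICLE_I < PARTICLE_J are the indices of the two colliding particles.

Pair (0,1): pos 7,13 vel 2,3 -> not approaching (rel speed -1 <= 0)
Pair (1,2): pos 13,14 vel 3,4 -> not approaching (rel speed -1 <= 0)
Pair (2,3): pos 14,15 vel 4,1 -> gap=1, closing at 3/unit, collide at t=1/3
Earliest collision: t=1/3 between 2 and 3

Answer: 1/3 2 3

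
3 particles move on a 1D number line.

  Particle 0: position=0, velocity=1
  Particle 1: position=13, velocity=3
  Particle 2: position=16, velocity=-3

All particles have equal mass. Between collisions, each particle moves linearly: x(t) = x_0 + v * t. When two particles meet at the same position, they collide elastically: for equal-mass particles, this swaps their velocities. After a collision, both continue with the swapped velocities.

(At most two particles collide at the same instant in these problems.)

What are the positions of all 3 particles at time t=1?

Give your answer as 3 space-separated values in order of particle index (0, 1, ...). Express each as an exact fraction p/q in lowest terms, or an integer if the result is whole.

Answer: 1 13 16

Derivation:
Collision at t=1/2: particles 1 and 2 swap velocities; positions: p0=1/2 p1=29/2 p2=29/2; velocities now: v0=1 v1=-3 v2=3
Advance to t=1 (no further collisions before then); velocities: v0=1 v1=-3 v2=3; positions = 1 13 16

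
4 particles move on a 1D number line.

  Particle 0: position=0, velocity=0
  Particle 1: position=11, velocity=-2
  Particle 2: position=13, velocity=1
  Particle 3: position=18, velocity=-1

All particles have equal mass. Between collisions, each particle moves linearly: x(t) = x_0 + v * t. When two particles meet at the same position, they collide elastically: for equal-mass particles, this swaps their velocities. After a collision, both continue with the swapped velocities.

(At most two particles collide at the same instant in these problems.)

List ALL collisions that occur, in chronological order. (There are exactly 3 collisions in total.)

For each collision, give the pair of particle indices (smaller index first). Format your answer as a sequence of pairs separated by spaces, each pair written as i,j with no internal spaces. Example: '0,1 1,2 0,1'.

Answer: 2,3 0,1 1,2

Derivation:
Collision at t=5/2: particles 2 and 3 swap velocities; positions: p0=0 p1=6 p2=31/2 p3=31/2; velocities now: v0=0 v1=-2 v2=-1 v3=1
Collision at t=11/2: particles 0 and 1 swap velocities; positions: p0=0 p1=0 p2=25/2 p3=37/2; velocities now: v0=-2 v1=0 v2=-1 v3=1
Collision at t=18: particles 1 and 2 swap velocities; positions: p0=-25 p1=0 p2=0 p3=31; velocities now: v0=-2 v1=-1 v2=0 v3=1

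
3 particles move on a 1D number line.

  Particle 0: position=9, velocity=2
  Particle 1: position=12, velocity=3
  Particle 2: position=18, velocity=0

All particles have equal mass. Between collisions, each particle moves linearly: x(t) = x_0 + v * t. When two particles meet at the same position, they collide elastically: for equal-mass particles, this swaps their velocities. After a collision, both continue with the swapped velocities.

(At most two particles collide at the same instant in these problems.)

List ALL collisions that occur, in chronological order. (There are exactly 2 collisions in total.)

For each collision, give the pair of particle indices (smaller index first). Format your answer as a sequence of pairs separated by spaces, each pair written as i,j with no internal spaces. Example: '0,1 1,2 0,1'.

Answer: 1,2 0,1

Derivation:
Collision at t=2: particles 1 and 2 swap velocities; positions: p0=13 p1=18 p2=18; velocities now: v0=2 v1=0 v2=3
Collision at t=9/2: particles 0 and 1 swap velocities; positions: p0=18 p1=18 p2=51/2; velocities now: v0=0 v1=2 v2=3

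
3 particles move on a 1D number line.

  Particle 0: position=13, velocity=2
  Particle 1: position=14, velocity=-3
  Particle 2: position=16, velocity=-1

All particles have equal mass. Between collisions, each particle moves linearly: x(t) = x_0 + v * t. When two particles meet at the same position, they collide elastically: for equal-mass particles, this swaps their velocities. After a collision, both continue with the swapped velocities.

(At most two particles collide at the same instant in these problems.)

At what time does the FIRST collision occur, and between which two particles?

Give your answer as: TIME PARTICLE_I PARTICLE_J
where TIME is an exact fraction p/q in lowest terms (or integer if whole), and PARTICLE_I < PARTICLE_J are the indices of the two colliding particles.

Answer: 1/5 0 1

Derivation:
Pair (0,1): pos 13,14 vel 2,-3 -> gap=1, closing at 5/unit, collide at t=1/5
Pair (1,2): pos 14,16 vel -3,-1 -> not approaching (rel speed -2 <= 0)
Earliest collision: t=1/5 between 0 and 1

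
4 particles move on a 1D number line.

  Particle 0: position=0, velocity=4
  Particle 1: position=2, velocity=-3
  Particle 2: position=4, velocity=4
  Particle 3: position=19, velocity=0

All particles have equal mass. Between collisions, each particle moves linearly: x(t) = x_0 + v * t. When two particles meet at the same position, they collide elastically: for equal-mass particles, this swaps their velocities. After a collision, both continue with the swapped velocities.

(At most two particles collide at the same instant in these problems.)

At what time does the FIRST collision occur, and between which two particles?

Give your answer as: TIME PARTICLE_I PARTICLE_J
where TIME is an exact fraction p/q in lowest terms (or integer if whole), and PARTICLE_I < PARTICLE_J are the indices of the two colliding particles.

Answer: 2/7 0 1

Derivation:
Pair (0,1): pos 0,2 vel 4,-3 -> gap=2, closing at 7/unit, collide at t=2/7
Pair (1,2): pos 2,4 vel -3,4 -> not approaching (rel speed -7 <= 0)
Pair (2,3): pos 4,19 vel 4,0 -> gap=15, closing at 4/unit, collide at t=15/4
Earliest collision: t=2/7 between 0 and 1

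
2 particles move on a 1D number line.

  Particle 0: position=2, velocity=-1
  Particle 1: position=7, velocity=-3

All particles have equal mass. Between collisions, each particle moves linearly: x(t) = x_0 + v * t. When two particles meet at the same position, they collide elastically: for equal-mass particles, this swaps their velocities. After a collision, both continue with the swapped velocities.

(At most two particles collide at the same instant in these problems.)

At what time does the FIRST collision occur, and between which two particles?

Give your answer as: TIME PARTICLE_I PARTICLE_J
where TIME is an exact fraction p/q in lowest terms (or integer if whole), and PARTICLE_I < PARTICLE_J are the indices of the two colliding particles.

Pair (0,1): pos 2,7 vel -1,-3 -> gap=5, closing at 2/unit, collide at t=5/2
Earliest collision: t=5/2 between 0 and 1

Answer: 5/2 0 1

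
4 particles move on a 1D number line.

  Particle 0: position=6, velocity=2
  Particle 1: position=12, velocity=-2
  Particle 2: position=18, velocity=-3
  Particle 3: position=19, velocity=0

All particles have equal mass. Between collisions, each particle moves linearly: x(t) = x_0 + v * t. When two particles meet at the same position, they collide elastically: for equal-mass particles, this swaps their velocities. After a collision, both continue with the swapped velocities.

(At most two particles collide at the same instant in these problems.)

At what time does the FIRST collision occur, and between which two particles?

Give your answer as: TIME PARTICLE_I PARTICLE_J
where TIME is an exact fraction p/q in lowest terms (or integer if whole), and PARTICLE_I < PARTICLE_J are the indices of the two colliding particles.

Pair (0,1): pos 6,12 vel 2,-2 -> gap=6, closing at 4/unit, collide at t=3/2
Pair (1,2): pos 12,18 vel -2,-3 -> gap=6, closing at 1/unit, collide at t=6
Pair (2,3): pos 18,19 vel -3,0 -> not approaching (rel speed -3 <= 0)
Earliest collision: t=3/2 between 0 and 1

Answer: 3/2 0 1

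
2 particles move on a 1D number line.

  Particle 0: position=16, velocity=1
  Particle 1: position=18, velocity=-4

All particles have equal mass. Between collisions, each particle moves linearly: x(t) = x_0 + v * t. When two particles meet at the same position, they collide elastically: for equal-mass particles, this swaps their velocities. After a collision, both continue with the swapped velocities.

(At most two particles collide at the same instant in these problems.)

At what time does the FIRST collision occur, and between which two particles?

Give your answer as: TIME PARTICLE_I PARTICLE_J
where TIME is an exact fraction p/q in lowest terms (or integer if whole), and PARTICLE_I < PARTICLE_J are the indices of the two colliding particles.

Pair (0,1): pos 16,18 vel 1,-4 -> gap=2, closing at 5/unit, collide at t=2/5
Earliest collision: t=2/5 between 0 and 1

Answer: 2/5 0 1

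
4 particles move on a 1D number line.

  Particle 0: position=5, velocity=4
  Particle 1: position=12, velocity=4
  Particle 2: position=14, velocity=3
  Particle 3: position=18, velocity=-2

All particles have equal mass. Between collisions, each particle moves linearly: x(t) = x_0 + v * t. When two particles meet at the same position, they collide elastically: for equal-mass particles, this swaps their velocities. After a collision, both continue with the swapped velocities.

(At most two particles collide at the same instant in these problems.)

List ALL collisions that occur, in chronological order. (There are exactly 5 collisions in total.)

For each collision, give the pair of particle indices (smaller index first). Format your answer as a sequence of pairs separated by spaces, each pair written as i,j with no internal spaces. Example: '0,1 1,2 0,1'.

Collision at t=4/5: particles 2 and 3 swap velocities; positions: p0=41/5 p1=76/5 p2=82/5 p3=82/5; velocities now: v0=4 v1=4 v2=-2 v3=3
Collision at t=1: particles 1 and 2 swap velocities; positions: p0=9 p1=16 p2=16 p3=17; velocities now: v0=4 v1=-2 v2=4 v3=3
Collision at t=2: particles 2 and 3 swap velocities; positions: p0=13 p1=14 p2=20 p3=20; velocities now: v0=4 v1=-2 v2=3 v3=4
Collision at t=13/6: particles 0 and 1 swap velocities; positions: p0=41/3 p1=41/3 p2=41/2 p3=62/3; velocities now: v0=-2 v1=4 v2=3 v3=4
Collision at t=9: particles 1 and 2 swap velocities; positions: p0=0 p1=41 p2=41 p3=48; velocities now: v0=-2 v1=3 v2=4 v3=4

Answer: 2,3 1,2 2,3 0,1 1,2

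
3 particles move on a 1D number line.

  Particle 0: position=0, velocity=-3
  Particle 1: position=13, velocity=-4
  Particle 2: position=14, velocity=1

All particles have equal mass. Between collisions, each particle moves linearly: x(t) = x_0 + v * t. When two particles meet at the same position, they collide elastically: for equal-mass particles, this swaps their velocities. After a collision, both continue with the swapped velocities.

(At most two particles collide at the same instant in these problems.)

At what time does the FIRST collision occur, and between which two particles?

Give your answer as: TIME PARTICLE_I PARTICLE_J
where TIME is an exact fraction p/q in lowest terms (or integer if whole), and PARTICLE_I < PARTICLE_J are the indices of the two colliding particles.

Pair (0,1): pos 0,13 vel -3,-4 -> gap=13, closing at 1/unit, collide at t=13
Pair (1,2): pos 13,14 vel -4,1 -> not approaching (rel speed -5 <= 0)
Earliest collision: t=13 between 0 and 1

Answer: 13 0 1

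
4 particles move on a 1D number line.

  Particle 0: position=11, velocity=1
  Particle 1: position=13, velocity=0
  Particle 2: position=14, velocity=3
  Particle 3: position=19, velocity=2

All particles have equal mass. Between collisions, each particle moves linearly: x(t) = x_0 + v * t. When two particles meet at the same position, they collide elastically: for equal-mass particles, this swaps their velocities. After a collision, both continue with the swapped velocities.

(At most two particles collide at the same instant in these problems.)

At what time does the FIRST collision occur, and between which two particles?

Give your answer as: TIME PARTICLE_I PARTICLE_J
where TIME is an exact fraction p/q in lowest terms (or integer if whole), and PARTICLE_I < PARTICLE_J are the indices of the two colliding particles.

Pair (0,1): pos 11,13 vel 1,0 -> gap=2, closing at 1/unit, collide at t=2
Pair (1,2): pos 13,14 vel 0,3 -> not approaching (rel speed -3 <= 0)
Pair (2,3): pos 14,19 vel 3,2 -> gap=5, closing at 1/unit, collide at t=5
Earliest collision: t=2 between 0 and 1

Answer: 2 0 1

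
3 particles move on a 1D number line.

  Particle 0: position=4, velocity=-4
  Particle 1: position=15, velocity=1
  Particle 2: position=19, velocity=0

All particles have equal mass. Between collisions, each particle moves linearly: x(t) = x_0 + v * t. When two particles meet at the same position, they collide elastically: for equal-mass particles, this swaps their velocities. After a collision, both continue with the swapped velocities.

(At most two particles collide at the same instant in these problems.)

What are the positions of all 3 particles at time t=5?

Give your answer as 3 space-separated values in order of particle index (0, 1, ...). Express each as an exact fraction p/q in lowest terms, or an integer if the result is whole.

Answer: -16 19 20

Derivation:
Collision at t=4: particles 1 and 2 swap velocities; positions: p0=-12 p1=19 p2=19; velocities now: v0=-4 v1=0 v2=1
Advance to t=5 (no further collisions before then); velocities: v0=-4 v1=0 v2=1; positions = -16 19 20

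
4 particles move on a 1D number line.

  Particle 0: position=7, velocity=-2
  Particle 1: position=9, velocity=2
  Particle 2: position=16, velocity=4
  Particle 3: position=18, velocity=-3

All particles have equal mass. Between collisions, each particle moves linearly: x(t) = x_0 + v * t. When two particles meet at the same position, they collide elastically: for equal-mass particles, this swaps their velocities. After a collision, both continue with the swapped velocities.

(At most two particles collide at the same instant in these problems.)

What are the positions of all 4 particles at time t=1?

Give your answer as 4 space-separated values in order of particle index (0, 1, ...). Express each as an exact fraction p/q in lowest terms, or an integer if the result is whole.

Answer: 5 11 15 20

Derivation:
Collision at t=2/7: particles 2 and 3 swap velocities; positions: p0=45/7 p1=67/7 p2=120/7 p3=120/7; velocities now: v0=-2 v1=2 v2=-3 v3=4
Advance to t=1 (no further collisions before then); velocities: v0=-2 v1=2 v2=-3 v3=4; positions = 5 11 15 20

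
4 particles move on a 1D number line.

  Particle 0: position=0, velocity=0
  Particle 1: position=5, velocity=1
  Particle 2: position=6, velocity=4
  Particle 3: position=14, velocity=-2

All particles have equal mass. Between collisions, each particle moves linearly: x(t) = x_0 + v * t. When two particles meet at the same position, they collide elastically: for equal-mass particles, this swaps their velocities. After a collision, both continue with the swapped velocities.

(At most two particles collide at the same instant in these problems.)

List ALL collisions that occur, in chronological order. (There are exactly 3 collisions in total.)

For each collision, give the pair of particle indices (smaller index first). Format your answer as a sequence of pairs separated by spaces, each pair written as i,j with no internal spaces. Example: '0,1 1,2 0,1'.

Collision at t=4/3: particles 2 and 3 swap velocities; positions: p0=0 p1=19/3 p2=34/3 p3=34/3; velocities now: v0=0 v1=1 v2=-2 v3=4
Collision at t=3: particles 1 and 2 swap velocities; positions: p0=0 p1=8 p2=8 p3=18; velocities now: v0=0 v1=-2 v2=1 v3=4
Collision at t=7: particles 0 and 1 swap velocities; positions: p0=0 p1=0 p2=12 p3=34; velocities now: v0=-2 v1=0 v2=1 v3=4

Answer: 2,3 1,2 0,1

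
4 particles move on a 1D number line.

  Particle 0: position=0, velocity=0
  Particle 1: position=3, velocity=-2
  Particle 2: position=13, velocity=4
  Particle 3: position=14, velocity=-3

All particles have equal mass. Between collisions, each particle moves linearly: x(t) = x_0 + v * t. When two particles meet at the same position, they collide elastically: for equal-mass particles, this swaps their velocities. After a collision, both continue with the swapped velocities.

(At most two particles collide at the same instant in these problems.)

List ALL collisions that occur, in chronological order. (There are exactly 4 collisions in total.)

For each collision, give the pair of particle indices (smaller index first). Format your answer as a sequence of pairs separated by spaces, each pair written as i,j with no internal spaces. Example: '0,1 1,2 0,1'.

Collision at t=1/7: particles 2 and 3 swap velocities; positions: p0=0 p1=19/7 p2=95/7 p3=95/7; velocities now: v0=0 v1=-2 v2=-3 v3=4
Collision at t=3/2: particles 0 and 1 swap velocities; positions: p0=0 p1=0 p2=19/2 p3=19; velocities now: v0=-2 v1=0 v2=-3 v3=4
Collision at t=14/3: particles 1 and 2 swap velocities; positions: p0=-19/3 p1=0 p2=0 p3=95/3; velocities now: v0=-2 v1=-3 v2=0 v3=4
Collision at t=11: particles 0 and 1 swap velocities; positions: p0=-19 p1=-19 p2=0 p3=57; velocities now: v0=-3 v1=-2 v2=0 v3=4

Answer: 2,3 0,1 1,2 0,1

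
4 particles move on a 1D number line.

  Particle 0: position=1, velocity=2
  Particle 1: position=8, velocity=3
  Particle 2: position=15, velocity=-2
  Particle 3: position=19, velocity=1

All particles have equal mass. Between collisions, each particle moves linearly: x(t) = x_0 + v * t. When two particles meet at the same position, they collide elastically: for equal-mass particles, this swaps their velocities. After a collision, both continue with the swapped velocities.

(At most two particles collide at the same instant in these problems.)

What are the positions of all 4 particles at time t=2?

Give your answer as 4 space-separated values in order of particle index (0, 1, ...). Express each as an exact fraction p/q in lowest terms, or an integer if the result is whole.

Collision at t=7/5: particles 1 and 2 swap velocities; positions: p0=19/5 p1=61/5 p2=61/5 p3=102/5; velocities now: v0=2 v1=-2 v2=3 v3=1
Advance to t=2 (no further collisions before then); velocities: v0=2 v1=-2 v2=3 v3=1; positions = 5 11 14 21

Answer: 5 11 14 21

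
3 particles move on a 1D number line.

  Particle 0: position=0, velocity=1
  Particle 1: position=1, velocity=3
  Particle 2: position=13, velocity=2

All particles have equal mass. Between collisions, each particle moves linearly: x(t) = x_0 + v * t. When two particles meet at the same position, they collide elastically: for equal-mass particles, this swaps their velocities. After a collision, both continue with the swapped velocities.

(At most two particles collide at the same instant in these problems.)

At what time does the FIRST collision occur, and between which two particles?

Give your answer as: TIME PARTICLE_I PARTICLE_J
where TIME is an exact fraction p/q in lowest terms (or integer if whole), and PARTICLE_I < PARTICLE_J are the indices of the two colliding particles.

Answer: 12 1 2

Derivation:
Pair (0,1): pos 0,1 vel 1,3 -> not approaching (rel speed -2 <= 0)
Pair (1,2): pos 1,13 vel 3,2 -> gap=12, closing at 1/unit, collide at t=12
Earliest collision: t=12 between 1 and 2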